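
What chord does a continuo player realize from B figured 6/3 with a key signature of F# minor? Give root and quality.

G# diminished

The figures 6/3 indicate a triad in first inversion.
In first inversion the root lies a sixth above the bass: a sixth above B in F# minor is G#.
The chord tones are B, D, G#, giving G# diminished.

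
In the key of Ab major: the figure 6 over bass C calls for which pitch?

Ab

Counting 5 letter steps above C lands on A; in Ab major, that letter is Ab.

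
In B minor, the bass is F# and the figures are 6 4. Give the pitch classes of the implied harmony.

A fourth above F# in this key is B.
A sixth above F# in this key is D.
Together with the bass F#, this spells B minor in second inversion.

F#, B, D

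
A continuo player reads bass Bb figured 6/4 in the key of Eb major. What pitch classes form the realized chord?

A fourth above Bb in this key is Eb.
A sixth above Bb in this key is G.
Together with the bass Bb, this spells Eb major in second inversion.

Bb, Eb, G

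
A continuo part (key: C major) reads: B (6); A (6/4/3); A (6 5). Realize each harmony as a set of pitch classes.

B (6/3): B, D, G.
A (6/4/3): A, C, D, F.
A (6/5/3): A, C, E, F.

B, D, G | A, C, D, F | A, C, E, F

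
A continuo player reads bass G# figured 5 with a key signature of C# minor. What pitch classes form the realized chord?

G#, B, D#

The written figures 5 are shorthand for 5/3: the 3 is implied.
A third above G# in this key is B.
A fifth above G# in this key is D#.
Together with the bass G#, this spells G# minor in root position.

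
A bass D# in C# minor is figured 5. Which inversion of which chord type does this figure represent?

triad, root position

5 is shorthand for 5/3.
Intervals of 5/3 above the bass form a triad; the bass is the root, so this is root position.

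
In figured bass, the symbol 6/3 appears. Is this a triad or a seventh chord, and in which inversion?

triad, first inversion

Intervals of 6/3 above the bass form a triad; the bass is the third, so this is first inversion.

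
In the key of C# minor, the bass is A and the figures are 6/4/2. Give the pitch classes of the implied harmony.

A, B, D#, F#

A second above A in this key is B.
A fourth above A in this key is D#.
A sixth above A in this key is F#.
Together with the bass A, this spells B dominant seventh in third inversion.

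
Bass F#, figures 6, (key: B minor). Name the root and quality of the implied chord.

The figures 6 indicate a triad in first inversion.
In first inversion the root lies a sixth above the bass: a sixth above F# in B minor is D.
The chord tones are F#, A, D, giving D major.

D major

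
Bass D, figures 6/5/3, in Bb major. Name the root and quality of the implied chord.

Bb major seventh

The figures 6/5/3 indicate a seventh chord in first inversion.
In first inversion the root lies a sixth above the bass: a sixth above D in Bb major is Bb.
The chord tones are D, F, A, Bb, giving Bb major seventh.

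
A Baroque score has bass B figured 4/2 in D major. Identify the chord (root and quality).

The figures 4/2 indicate a seventh chord in third inversion.
In third inversion the root lies a second above the bass: a second above B in D major is C#.
The chord tones are B, C#, E, G, giving C# half-diminished seventh.

C# half-diminished seventh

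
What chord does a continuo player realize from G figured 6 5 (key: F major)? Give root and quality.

E half-diminished seventh

The figures 6 5 indicate a seventh chord in first inversion.
In first inversion the root lies a sixth above the bass: a sixth above G in F major is E.
The chord tones are G, Bb, D, E, giving E half-diminished seventh.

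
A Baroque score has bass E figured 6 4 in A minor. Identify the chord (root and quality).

The figures 6 4 indicate a triad in second inversion.
In second inversion the root lies a fourth above the bass: a fourth above E in A minor is A.
The chord tones are E, A, C, giving A minor.

A minor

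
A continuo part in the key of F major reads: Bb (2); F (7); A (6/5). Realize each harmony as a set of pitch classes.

Bb, C, E, G | F, A, C, E | A, C, E, F

Bb (6/4/2): Bb, C, E, G.
F (7/5/3): F, A, C, E.
A (6/5/3): A, C, E, F.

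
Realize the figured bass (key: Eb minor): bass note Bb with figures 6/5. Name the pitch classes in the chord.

Bb, Db, F, Gb

The written figures 6/5 are shorthand for 6/5/3: the 3 is implied.
A third above Bb in this key is Db.
A fifth above Bb in this key is F.
A sixth above Bb in this key is Gb.
Together with the bass Bb, this spells Gb major seventh in first inversion.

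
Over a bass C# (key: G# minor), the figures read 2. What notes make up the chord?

C#, D#, F#, A#

The written figures 2 are shorthand for 6/4/2: the 6/4 are implied.
A second above C# in this key is D#.
A fourth above C# in this key is F#.
A sixth above C# in this key is A#.
Together with the bass C#, this spells D# minor seventh in third inversion.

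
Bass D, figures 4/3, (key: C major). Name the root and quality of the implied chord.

G dominant seventh

The figures 4/3 indicate a seventh chord in second inversion.
In second inversion the root lies a fourth above the bass: a fourth above D in C major is G.
The chord tones are D, F, G, B, giving G dominant seventh.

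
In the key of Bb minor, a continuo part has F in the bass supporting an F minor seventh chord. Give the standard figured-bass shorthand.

7

F is the root of F minor seventh, so the chord is in root position.
A seventh chord in root position is figured 7/5/3, conventionally abbreviated 7.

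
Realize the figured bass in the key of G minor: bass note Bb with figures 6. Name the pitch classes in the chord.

Bb, D, G

The written figures 6 are shorthand for 6/3: the 3 is implied.
A third above Bb in this key is D.
A sixth above Bb in this key is G.
Together with the bass Bb, this spells G minor in first inversion.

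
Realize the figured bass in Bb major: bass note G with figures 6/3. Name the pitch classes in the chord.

G, Bb, Eb

A third above G in this key is Bb.
A sixth above G in this key is Eb.
Together with the bass G, this spells Eb major in first inversion.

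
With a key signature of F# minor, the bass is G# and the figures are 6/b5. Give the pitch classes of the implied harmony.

G#, B, Db, E

The written figures 6/b5 are shorthand for 6/5/3: the 3 is implied.
A third above G# in this key is B.
A fifth above G# in this key is D, lowered to Db by the flat.
A sixth above G# in this key is E.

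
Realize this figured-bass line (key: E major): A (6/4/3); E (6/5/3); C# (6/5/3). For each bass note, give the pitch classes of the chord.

A, C#, D#, F# | E, G#, B, C# | C#, E, G#, A

A (6/4/3): A, C#, D#, F#.
E (6/5/3): E, G#, B, C#.
C# (6/5/3): C#, E, G#, A.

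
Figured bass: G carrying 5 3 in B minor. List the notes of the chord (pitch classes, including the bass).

A third above G in this key is B.
A fifth above G in this key is D.
Together with the bass G, this spells G major in root position.

G, B, D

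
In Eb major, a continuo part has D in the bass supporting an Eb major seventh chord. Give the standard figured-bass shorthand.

D is the seventh of Eb major seventh, so the chord is in third inversion.
A seventh chord in third inversion is figured 6/4/2, conventionally abbreviated 4/2.

4/2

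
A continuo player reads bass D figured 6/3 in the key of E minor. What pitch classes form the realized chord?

A third above D in this key is F#.
A sixth above D in this key is B.
Together with the bass D, this spells B minor in first inversion.

D, F#, B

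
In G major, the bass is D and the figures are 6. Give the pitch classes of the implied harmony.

D, F#, B

The written figures 6 are shorthand for 6/3: the 3 is implied.
A third above D in this key is F#.
A sixth above D in this key is B.
Together with the bass D, this spells B minor in first inversion.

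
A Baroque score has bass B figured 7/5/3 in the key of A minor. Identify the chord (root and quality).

B half-diminished seventh

The figures 7/5/3 indicate a seventh chord in root position.
In root position the bass is the root, so the root is B.
The chord tones are B, D, F, A, giving B half-diminished seventh.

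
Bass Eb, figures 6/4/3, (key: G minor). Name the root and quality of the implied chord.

A half-diminished seventh

The figures 6/4/3 indicate a seventh chord in second inversion.
In second inversion the root lies a fourth above the bass: a fourth above Eb in G minor is A.
The chord tones are Eb, G, A, C, giving A half-diminished seventh.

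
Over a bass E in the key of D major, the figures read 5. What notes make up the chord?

E, G, B

The written figures 5 are shorthand for 5/3: the 3 is implied.
A third above E in this key is G.
A fifth above E in this key is B.
Together with the bass E, this spells E minor in root position.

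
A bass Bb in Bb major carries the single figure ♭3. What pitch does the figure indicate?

Counting 2 letter steps above Bb lands on D; in Bb major, that letter is D.
The b3 figure lowers it a semitone, giving Db.

Db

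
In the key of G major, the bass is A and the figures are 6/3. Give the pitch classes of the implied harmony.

A, C, F#

A third above A in this key is C.
A sixth above A in this key is F#.
Together with the bass A, this spells F# diminished in first inversion.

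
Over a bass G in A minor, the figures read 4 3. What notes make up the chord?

G, B, C, E

The written figures 4 3 are shorthand for 6/4/3: the 6 is implied.
A third above G in this key is B.
A fourth above G in this key is C.
A sixth above G in this key is E.
Together with the bass G, this spells C major seventh in second inversion.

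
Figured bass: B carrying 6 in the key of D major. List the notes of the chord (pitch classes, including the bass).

B, D, G

The written figures 6 are shorthand for 6/3: the 3 is implied.
A third above B in this key is D.
A sixth above B in this key is G.
Together with the bass B, this spells G major in first inversion.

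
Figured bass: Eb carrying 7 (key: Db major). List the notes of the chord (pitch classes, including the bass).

The written figures 7 are shorthand for 7/5/3: the 5/3 are implied.
A third above Eb in this key is Gb.
A fifth above Eb in this key is Bb.
A seventh above Eb in this key is Db.
Together with the bass Eb, this spells Eb minor seventh in root position.

Eb, Gb, Bb, Db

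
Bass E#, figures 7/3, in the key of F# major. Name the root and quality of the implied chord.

E# half-diminished seventh

The figures 7/3 indicate a seventh chord in root position.
In root position the bass is the root, so the root is E#.
The chord tones are E#, G#, B, D#, giving E# half-diminished seventh.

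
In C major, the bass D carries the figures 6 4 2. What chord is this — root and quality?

The figures 6 4 2 indicate a seventh chord in third inversion.
In third inversion the root lies a second above the bass: a second above D in C major is E.
The chord tones are D, E, G, B, giving E minor seventh.

E minor seventh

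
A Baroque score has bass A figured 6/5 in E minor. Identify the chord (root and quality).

The figures 6/5 indicate a seventh chord in first inversion.
In first inversion the root lies a sixth above the bass: a sixth above A in E minor is F#.
The chord tones are A, C, E, F#, giving F# half-diminished seventh.

F# half-diminished seventh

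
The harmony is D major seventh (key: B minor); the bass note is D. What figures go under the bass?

7

D is the root of D major seventh, so the chord is in root position.
A seventh chord in root position is figured 7/5/3, conventionally abbreviated 7.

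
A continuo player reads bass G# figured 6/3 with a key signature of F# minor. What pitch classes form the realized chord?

A third above G# in this key is B.
A sixth above G# in this key is E.
Together with the bass G#, this spells E major in first inversion.

G#, B, E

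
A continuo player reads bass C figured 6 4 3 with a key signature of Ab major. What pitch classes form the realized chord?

C, Eb, F, Ab

A third above C in this key is Eb.
A fourth above C in this key is F.
A sixth above C in this key is Ab.
Together with the bass C, this spells F minor seventh in second inversion.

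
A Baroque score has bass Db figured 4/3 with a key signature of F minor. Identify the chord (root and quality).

G half-diminished seventh

The figures 4/3 indicate a seventh chord in second inversion.
In second inversion the root lies a fourth above the bass: a fourth above Db in F minor is G.
The chord tones are Db, F, G, Bb, giving G half-diminished seventh.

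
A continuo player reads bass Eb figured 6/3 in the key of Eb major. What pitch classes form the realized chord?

A third above Eb in this key is G.
A sixth above Eb in this key is C.
Together with the bass Eb, this spells C minor in first inversion.

Eb, G, C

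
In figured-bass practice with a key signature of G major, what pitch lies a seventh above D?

Counting 6 letter steps above D lands on C; in G major, that letter is C.

C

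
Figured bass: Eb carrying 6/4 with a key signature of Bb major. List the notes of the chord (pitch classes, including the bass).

A fourth above Eb in this key is A.
A sixth above Eb in this key is C.
Together with the bass Eb, this spells A diminished in second inversion.

Eb, A, C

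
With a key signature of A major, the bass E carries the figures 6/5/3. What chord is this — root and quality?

C# minor seventh

The figures 6/5/3 indicate a seventh chord in first inversion.
In first inversion the root lies a sixth above the bass: a sixth above E in A major is C#.
The chord tones are E, G#, B, C#, giving C# minor seventh.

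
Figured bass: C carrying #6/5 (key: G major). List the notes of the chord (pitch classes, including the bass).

C, E, G, A#

The written figures #6/5 are shorthand for 6/5/3: the 3 is implied.
A third above C in this key is E.
A fifth above C in this key is G.
A sixth above C in this key is A, raised to A# by the sharp.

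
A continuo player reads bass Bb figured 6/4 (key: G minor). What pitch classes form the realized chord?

Bb, Eb, G

A fourth above Bb in this key is Eb.
A sixth above Bb in this key is G.
Together with the bass Bb, this spells Eb major in second inversion.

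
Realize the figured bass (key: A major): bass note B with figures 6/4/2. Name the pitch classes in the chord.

B, C#, E, G#

A second above B in this key is C#.
A fourth above B in this key is E.
A sixth above B in this key is G#.
Together with the bass B, this spells C# minor seventh in third inversion.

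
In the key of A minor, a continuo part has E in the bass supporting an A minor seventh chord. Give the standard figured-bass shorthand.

4/3

E is the fifth of A minor seventh, so the chord is in second inversion.
A seventh chord in second inversion is figured 6/4/3, conventionally abbreviated 4/3.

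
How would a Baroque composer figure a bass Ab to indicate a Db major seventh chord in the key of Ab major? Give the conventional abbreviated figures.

Ab is the fifth of Db major seventh, so the chord is in second inversion.
A seventh chord in second inversion is figured 6/4/3, conventionally abbreviated 4/3.

4/3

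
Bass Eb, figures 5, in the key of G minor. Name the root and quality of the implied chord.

The figures 5 indicate a triad in root position.
In root position the bass is the root, so the root is Eb.
The chord tones are Eb, G, Bb, giving Eb major.

Eb major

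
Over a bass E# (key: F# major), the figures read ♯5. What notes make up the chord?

E#, G#, B#

The written figures ♯5 are shorthand for 5/3: the 3 is implied.
A third above E# in this key is G#.
A fifth above E# in this key is B, raised to B# by the sharp.
Together with the bass E#, this spells E# minor in root position.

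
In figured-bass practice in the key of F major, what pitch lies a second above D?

E

Counting 1 letter step above D lands on E; in F major, that letter is E.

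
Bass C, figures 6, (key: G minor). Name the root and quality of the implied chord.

The figures 6 indicate a triad in first inversion.
In first inversion the root lies a sixth above the bass: a sixth above C in G minor is A.
The chord tones are C, Eb, A, giving A diminished.

A diminished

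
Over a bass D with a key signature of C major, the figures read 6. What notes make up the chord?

The written figures 6 are shorthand for 6/3: the 3 is implied.
A third above D in this key is F.
A sixth above D in this key is B.
Together with the bass D, this spells B diminished in first inversion.

D, F, B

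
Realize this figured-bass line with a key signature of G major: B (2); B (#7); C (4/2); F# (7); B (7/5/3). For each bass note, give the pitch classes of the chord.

B (6/4/2): B, C, E, G.
B (#7/5/3): B, D, F#, A#.
C (6/4/2): C, D, F#, A.
F# (7/5/3): F#, A, C, E.
B (7/5/3): B, D, F#, A.

B, C, E, G | B, D, F#, A# | C, D, F#, A | F#, A, C, E | B, D, F#, A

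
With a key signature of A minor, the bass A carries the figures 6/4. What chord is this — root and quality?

The figures 6/4 indicate a triad in second inversion.
In second inversion the root lies a fourth above the bass: a fourth above A in A minor is D.
The chord tones are A, D, F, giving D minor.

D minor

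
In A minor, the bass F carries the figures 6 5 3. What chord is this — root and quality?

The figures 6 5 3 indicate a seventh chord in first inversion.
In first inversion the root lies a sixth above the bass: a sixth above F in A minor is D.
The chord tones are F, A, C, D, giving D minor seventh.

D minor seventh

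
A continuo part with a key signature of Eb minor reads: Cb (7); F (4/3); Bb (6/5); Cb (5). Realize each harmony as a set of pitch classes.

Cb (7/5/3): Cb, Eb, Gb, Bb.
F (6/4/3): F, Ab, Bb, Db.
Bb (6/5/3): Bb, Db, F, Gb.
Cb (5/3): Cb, Eb, Gb.

Cb, Eb, Gb, Bb | F, Ab, Bb, Db | Bb, Db, F, Gb | Cb, Eb, Gb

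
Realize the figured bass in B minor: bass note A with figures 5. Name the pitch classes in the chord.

The written figures 5 are shorthand for 5/3: the 3 is implied.
A third above A in this key is C#.
A fifth above A in this key is E.
Together with the bass A, this spells A major in root position.

A, C#, E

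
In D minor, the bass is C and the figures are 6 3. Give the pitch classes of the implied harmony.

A third above C in this key is E.
A sixth above C in this key is A.
Together with the bass C, this spells A minor in first inversion.

C, E, A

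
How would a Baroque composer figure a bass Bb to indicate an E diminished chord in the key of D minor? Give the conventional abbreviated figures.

6/4

Bb is the fifth of E diminished, so the chord is in second inversion.
A triad in second inversion is figured 6/4, conventionally abbreviated 6/4.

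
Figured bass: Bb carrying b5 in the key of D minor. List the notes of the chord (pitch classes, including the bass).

Bb, D, Fb

The written figures b5 are shorthand for 5/3: the 3 is implied.
A third above Bb in this key is D.
A fifth above Bb in this key is F, lowered to Fb by the flat.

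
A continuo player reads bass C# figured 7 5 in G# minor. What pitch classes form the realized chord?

C#, E, G#, B

The written figures 7 5 are shorthand for 7/5/3: the 3 is implied.
A third above C# in this key is E.
A fifth above C# in this key is G#.
A seventh above C# in this key is B.
Together with the bass C#, this spells C# minor seventh in root position.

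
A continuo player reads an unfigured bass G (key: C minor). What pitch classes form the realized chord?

G, Bb, D

An unfigured bass implies 5/3.
A third above G in this key is Bb.
A fifth above G in this key is D.
Together with the bass G, this spells G minor in root position.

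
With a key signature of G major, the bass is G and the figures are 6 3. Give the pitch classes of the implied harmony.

G, B, E

A third above G in this key is B.
A sixth above G in this key is E.
Together with the bass G, this spells E minor in first inversion.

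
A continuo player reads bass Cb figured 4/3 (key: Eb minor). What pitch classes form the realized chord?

Cb, Eb, F, Ab

The written figures 4/3 are shorthand for 6/4/3: the 6 is implied.
A third above Cb in this key is Eb.
A fourth above Cb in this key is F.
A sixth above Cb in this key is Ab.
Together with the bass Cb, this spells F half-diminished seventh in second inversion.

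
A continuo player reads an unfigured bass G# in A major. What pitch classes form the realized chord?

G#, B, D

An unfigured bass implies 5/3.
A third above G# in this key is B.
A fifth above G# in this key is D.
Together with the bass G#, this spells G# diminished in root position.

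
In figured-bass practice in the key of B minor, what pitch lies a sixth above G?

Counting 5 letter steps above G lands on E; in B minor, that letter is E.

E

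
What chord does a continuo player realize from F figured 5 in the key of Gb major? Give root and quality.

F diminished

The figures 5 indicate a triad in root position.
In root position the bass is the root, so the root is F.
The chord tones are F, Ab, Cb, giving F diminished.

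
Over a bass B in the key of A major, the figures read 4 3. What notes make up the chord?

The written figures 4 3 are shorthand for 6/4/3: the 6 is implied.
A third above B in this key is D.
A fourth above B in this key is E.
A sixth above B in this key is G#.
Together with the bass B, this spells E dominant seventh in second inversion.

B, D, E, G#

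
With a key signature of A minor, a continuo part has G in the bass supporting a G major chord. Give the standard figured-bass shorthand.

no figures

G is the root of G major, so the chord is in root position.
A triad in root position is figured 5/3, conventionally abbreviated (no figures — root-position triad).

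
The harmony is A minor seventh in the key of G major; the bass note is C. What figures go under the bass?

6/5

C is the third of A minor seventh, so the chord is in first inversion.
A seventh chord in first inversion is figured 6/5/3, conventionally abbreviated 6/5.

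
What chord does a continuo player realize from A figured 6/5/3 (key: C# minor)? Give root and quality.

The figures 6/5/3 indicate a seventh chord in first inversion.
In first inversion the root lies a sixth above the bass: a sixth above A in C# minor is F#.
The chord tones are A, C#, E, F#, giving F# minor seventh.

F# minor seventh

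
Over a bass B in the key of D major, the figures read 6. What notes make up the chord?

B, D, G

The written figures 6 are shorthand for 6/3: the 3 is implied.
A third above B in this key is D.
A sixth above B in this key is G.
Together with the bass B, this spells G major in first inversion.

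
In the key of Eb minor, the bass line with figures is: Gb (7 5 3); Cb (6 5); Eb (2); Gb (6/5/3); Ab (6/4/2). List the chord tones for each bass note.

Gb, Bb, Db, F | Cb, Eb, Gb, Ab | Eb, F, Ab, Cb | Gb, Bb, Db, Eb | Ab, Bb, Db, F

Gb (7/5/3): Gb, Bb, Db, F.
Cb (6/5/3): Cb, Eb, Gb, Ab.
Eb (6/4/2): Eb, F, Ab, Cb.
Gb (6/5/3): Gb, Bb, Db, Eb.
Ab (6/4/2): Ab, Bb, Db, F.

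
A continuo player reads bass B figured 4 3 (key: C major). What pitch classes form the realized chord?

The written figures 4 3 are shorthand for 6/4/3: the 6 is implied.
A third above B in this key is D.
A fourth above B in this key is E.
A sixth above B in this key is G.
Together with the bass B, this spells E minor seventh in second inversion.

B, D, E, G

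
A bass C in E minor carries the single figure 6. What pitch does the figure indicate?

A

Counting 5 letter steps above C lands on A; in E minor, that letter is A.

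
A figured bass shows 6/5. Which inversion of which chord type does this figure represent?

6/5 is shorthand for 6/5/3.
Intervals of 6/5/3 above the bass form a seventh chord; the bass is the third, so this is first inversion.

seventh chord, first inversion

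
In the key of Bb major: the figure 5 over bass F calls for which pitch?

Counting 4 letter steps above F lands on C; in Bb major, that letter is C.

C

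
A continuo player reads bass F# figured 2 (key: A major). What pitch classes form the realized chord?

F#, G#, B, D

The written figures 2 are shorthand for 6/4/2: the 6/4 are implied.
A second above F# in this key is G#.
A fourth above F# in this key is B.
A sixth above F# in this key is D.
Together with the bass F#, this spells G# half-diminished seventh in third inversion.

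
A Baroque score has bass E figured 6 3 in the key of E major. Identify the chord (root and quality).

The figures 6 3 indicate a triad in first inversion.
In first inversion the root lies a sixth above the bass: a sixth above E in E major is C#.
The chord tones are E, G#, C#, giving C# minor.

C# minor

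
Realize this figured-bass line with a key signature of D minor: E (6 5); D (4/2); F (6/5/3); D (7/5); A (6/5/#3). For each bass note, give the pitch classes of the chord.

E (6/5/3): E, G, Bb, C.
D (6/4/2): D, E, G, Bb.
F (6/5/3): F, A, C, D.
D (7/5/3): D, F, A, C.
A (6/5/#3): A, C#, E, F.

E, G, Bb, C | D, E, G, Bb | F, A, C, D | D, F, A, C | A, C#, E, F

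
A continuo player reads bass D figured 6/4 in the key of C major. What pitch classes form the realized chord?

A fourth above D in this key is G.
A sixth above D in this key is B.
Together with the bass D, this spells G major in second inversion.

D, G, B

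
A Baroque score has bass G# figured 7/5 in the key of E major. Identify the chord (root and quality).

G# minor seventh

The figures 7/5 indicate a seventh chord in root position.
In root position the bass is the root, so the root is G#.
The chord tones are G#, B, D#, F#, giving G# minor seventh.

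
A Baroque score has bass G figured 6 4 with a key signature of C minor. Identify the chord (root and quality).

C minor

The figures 6 4 indicate a triad in second inversion.
In second inversion the root lies a fourth above the bass: a fourth above G in C minor is C.
The chord tones are G, C, Eb, giving C minor.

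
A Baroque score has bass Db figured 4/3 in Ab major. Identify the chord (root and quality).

The figures 4/3 indicate a seventh chord in second inversion.
In second inversion the root lies a fourth above the bass: a fourth above Db in Ab major is G.
The chord tones are Db, F, G, Bb, giving G half-diminished seventh.

G half-diminished seventh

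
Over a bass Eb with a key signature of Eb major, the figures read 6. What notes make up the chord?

Eb, G, C

The written figures 6 are shorthand for 6/3: the 3 is implied.
A third above Eb in this key is G.
A sixth above Eb in this key is C.
Together with the bass Eb, this spells C minor in first inversion.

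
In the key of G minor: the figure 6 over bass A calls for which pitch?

Counting 5 letter steps above A lands on F; in G minor, that letter is F.

F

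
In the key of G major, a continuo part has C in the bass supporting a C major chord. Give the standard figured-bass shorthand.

C is the root of C major, so the chord is in root position.
A triad in root position is figured 5/3, conventionally abbreviated (no figures — root-position triad).

no figures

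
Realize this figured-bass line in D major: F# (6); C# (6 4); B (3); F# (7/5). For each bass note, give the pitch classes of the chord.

F#, A, D | C#, F#, A | B, D, F# | F#, A, C#, E

F# (6/3): F#, A, D.
C# (6/4): C#, F#, A.
B (5/3): B, D, F#.
F# (7/5/3): F#, A, C#, E.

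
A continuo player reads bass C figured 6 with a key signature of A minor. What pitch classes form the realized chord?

C, E, A

The written figures 6 are shorthand for 6/3: the 3 is implied.
A third above C in this key is E.
A sixth above C in this key is A.
Together with the bass C, this spells A minor in first inversion.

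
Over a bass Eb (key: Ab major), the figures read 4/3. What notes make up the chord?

The written figures 4/3 are shorthand for 6/4/3: the 6 is implied.
A third above Eb in this key is G.
A fourth above Eb in this key is Ab.
A sixth above Eb in this key is C.
Together with the bass Eb, this spells Ab major seventh in second inversion.

Eb, G, Ab, C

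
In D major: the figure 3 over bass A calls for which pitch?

C#

Counting 2 letter steps above A lands on C; in D major, that letter is C#.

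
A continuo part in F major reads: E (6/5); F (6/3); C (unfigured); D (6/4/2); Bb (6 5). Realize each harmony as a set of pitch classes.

E, G, Bb, C | F, A, D | C, E, G | D, E, G, Bb | Bb, D, F, G

E (6/5/3): E, G, Bb, C.
F (6/3): F, A, D.
C (5/3): C, E, G.
D (6/4/2): D, E, G, Bb.
Bb (6/5/3): Bb, D, F, G.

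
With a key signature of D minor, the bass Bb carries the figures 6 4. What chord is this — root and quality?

The figures 6 4 indicate a triad in second inversion.
In second inversion the root lies a fourth above the bass: a fourth above Bb in D minor is E.
The chord tones are Bb, E, G, giving E diminished.

E diminished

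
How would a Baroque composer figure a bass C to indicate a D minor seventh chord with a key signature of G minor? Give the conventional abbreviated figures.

4/2

C is the seventh of D minor seventh, so the chord is in third inversion.
A seventh chord in third inversion is figured 6/4/2, conventionally abbreviated 4/2.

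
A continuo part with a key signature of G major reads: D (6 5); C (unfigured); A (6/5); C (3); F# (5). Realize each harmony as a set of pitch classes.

D, F#, A, B | C, E, G | A, C, E, F# | C, E, G | F#, A, C

D (6/5/3): D, F#, A, B.
C (5/3): C, E, G.
A (6/5/3): A, C, E, F#.
C (5/3): C, E, G.
F# (5/3): F#, A, C.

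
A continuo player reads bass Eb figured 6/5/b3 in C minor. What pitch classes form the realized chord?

A third above Eb in this key is G, lowered to Gb by the flat.
A fifth above Eb in this key is Bb.
A sixth above Eb in this key is C.
Together with the bass Eb, this spells C half-diminished seventh in first inversion.

Eb, Gb, Bb, C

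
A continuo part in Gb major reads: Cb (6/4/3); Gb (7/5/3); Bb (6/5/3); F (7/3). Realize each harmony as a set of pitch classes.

Cb (6/4/3): Cb, Eb, F, Ab.
Gb (7/5/3): Gb, Bb, Db, F.
Bb (6/5/3): Bb, Db, F, Gb.
F (7/5/3): F, Ab, Cb, Eb.

Cb, Eb, F, Ab | Gb, Bb, Db, F | Bb, Db, F, Gb | F, Ab, Cb, Eb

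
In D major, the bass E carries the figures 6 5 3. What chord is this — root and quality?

C# half-diminished seventh

The figures 6 5 3 indicate a seventh chord in first inversion.
In first inversion the root lies a sixth above the bass: a sixth above E in D major is C#.
The chord tones are E, G, B, C#, giving C# half-diminished seventh.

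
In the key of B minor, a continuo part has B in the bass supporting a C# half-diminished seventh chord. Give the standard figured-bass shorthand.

B is the seventh of C# half-diminished seventh, so the chord is in third inversion.
A seventh chord in third inversion is figured 6/4/2, conventionally abbreviated 4/2.

4/2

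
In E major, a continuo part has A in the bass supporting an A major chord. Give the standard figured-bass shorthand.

A is the root of A major, so the chord is in root position.
A triad in root position is figured 5/3, conventionally abbreviated (no figures — root-position triad).

no figures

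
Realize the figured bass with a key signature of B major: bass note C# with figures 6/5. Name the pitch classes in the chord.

C#, E, G#, A#

The written figures 6/5 are shorthand for 6/5/3: the 3 is implied.
A third above C# in this key is E.
A fifth above C# in this key is G#.
A sixth above C# in this key is A#.
Together with the bass C#, this spells A# half-diminished seventh in first inversion.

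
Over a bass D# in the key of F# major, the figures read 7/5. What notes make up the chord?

D#, F#, A#, C#

The written figures 7/5 are shorthand for 7/5/3: the 3 is implied.
A third above D# in this key is F#.
A fifth above D# in this key is A#.
A seventh above D# in this key is C#.
Together with the bass D#, this spells D# minor seventh in root position.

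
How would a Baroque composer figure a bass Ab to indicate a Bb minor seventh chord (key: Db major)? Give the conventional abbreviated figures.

Ab is the seventh of Bb minor seventh, so the chord is in third inversion.
A seventh chord in third inversion is figured 6/4/2, conventionally abbreviated 4/2.

4/2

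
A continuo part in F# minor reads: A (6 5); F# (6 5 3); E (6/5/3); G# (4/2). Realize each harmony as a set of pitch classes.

A (6/5/3): A, C#, E, F#.
F# (6/5/3): F#, A, C#, D.
E (6/5/3): E, G#, B, C#.
G# (6/4/2): G#, A, C#, E.

A, C#, E, F# | F#, A, C#, D | E, G#, B, C# | G#, A, C#, E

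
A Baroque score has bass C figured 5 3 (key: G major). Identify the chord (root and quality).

The figures 5 3 indicate a triad in root position.
In root position the bass is the root, so the root is C.
The chord tones are C, E, G, giving C major.

C major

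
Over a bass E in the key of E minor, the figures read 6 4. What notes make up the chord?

E, A, C

A fourth above E in this key is A.
A sixth above E in this key is C.
Together with the bass E, this spells A minor in second inversion.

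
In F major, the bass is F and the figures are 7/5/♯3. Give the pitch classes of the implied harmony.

A third above F in this key is A, raised to A# by the sharp.
A fifth above F in this key is C.
A seventh above F in this key is E.

F, A#, C, E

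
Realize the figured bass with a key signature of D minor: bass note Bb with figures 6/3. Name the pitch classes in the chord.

Bb, D, G

A third above Bb in this key is D.
A sixth above Bb in this key is G.
Together with the bass Bb, this spells G minor in first inversion.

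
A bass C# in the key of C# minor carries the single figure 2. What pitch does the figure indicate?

Counting 1 letter step above C# lands on D; in C# minor, that letter is D#.

D#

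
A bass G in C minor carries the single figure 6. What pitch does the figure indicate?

Counting 5 letter steps above G lands on E; in C minor, that letter is Eb.

Eb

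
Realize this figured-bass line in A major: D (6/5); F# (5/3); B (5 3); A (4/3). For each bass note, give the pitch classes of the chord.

D, F#, A, B | F#, A, C# | B, D, F# | A, C#, D, F#

D (6/5/3): D, F#, A, B.
F# (5/3): F#, A, C#.
B (5/3): B, D, F#.
A (6/4/3): A, C#, D, F#.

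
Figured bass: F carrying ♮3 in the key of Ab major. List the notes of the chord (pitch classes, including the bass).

F, A, C

The written figures ♮3 are shorthand for 5/3: the 5 is implied.
A third above F in this key is Ab, made natural (A) by the ♮ figure.
A fifth above F in this key is C.
Together with the bass F, this spells F major in root position.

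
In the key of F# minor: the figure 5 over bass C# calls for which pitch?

Counting 4 letter steps above C# lands on G; in F# minor, that letter is G#.

G#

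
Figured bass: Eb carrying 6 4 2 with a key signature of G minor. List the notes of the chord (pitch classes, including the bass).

A second above Eb in this key is F.
A fourth above Eb in this key is A.
A sixth above Eb in this key is C.
Together with the bass Eb, this spells F dominant seventh in third inversion.

Eb, F, A, C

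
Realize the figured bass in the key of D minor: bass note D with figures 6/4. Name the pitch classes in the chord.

A fourth above D in this key is G.
A sixth above D in this key is Bb.
Together with the bass D, this spells G minor in second inversion.

D, G, Bb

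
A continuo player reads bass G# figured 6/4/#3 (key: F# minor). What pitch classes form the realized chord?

A third above G# in this key is B, raised to B# by the sharp.
A fourth above G# in this key is C#.
A sixth above G# in this key is E.
Together with the bass G#, this spells C# minor-major seventh in second inversion.

G#, B#, C#, E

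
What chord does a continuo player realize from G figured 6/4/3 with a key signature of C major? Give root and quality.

The figures 6/4/3 indicate a seventh chord in second inversion.
In second inversion the root lies a fourth above the bass: a fourth above G in C major is C.
The chord tones are G, B, C, E, giving C major seventh.

C major seventh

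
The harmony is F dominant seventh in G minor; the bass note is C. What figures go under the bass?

4/3

C is the fifth of F dominant seventh, so the chord is in second inversion.
A seventh chord in second inversion is figured 6/4/3, conventionally abbreviated 4/3.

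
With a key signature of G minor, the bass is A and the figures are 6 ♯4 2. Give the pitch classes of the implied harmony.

A, Bb, D#, F

A second above A in this key is Bb.
A fourth above A in this key is D, raised to D# by the sharp.
A sixth above A in this key is F.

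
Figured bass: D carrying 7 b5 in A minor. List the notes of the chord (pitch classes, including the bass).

D, F, Ab, C

The written figures 7 b5 are shorthand for 7/5/3: the 3 is implied.
A third above D in this key is F.
A fifth above D in this key is A, lowered to Ab by the flat.
A seventh above D in this key is C.
Together with the bass D, this spells D half-diminished seventh in root position.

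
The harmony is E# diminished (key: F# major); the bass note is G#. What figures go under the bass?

6

G# is the third of E# diminished, so the chord is in first inversion.
A triad in first inversion is figured 6/3, conventionally abbreviated 6.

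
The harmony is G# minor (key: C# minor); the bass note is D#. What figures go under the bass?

6/4

D# is the fifth of G# minor, so the chord is in second inversion.
A triad in second inversion is figured 6/4, conventionally abbreviated 6/4.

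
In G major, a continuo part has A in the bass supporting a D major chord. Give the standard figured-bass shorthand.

A is the fifth of D major, so the chord is in second inversion.
A triad in second inversion is figured 6/4, conventionally abbreviated 6/4.

6/4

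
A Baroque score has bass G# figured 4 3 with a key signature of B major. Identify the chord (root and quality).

The figures 4 3 indicate a seventh chord in second inversion.
In second inversion the root lies a fourth above the bass: a fourth above G# in B major is C#.
The chord tones are G#, B, C#, E, giving C# minor seventh.

C# minor seventh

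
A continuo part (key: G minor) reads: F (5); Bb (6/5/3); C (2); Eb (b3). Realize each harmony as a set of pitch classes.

F (5/3): F, A, C.
Bb (6/5/3): Bb, D, F, G.
C (6/4/2): C, D, F, A.
Eb (5/b3): Eb, Gb, Bb.

F, A, C | Bb, D, F, G | C, D, F, A | Eb, Gb, Bb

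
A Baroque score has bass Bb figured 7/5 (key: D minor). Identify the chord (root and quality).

The figures 7/5 indicate a seventh chord in root position.
In root position the bass is the root, so the root is Bb.
The chord tones are Bb, D, F, A, giving Bb major seventh.

Bb major seventh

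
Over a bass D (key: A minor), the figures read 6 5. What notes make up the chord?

D, F, A, B

The written figures 6 5 are shorthand for 6/5/3: the 3 is implied.
A third above D in this key is F.
A fifth above D in this key is A.
A sixth above D in this key is B.
Together with the bass D, this spells B half-diminished seventh in first inversion.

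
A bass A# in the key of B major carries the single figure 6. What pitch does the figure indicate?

Counting 5 letter steps above A# lands on F; in B major, that letter is F#.

F#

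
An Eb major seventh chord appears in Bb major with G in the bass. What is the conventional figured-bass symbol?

6/5

G is the third of Eb major seventh, so the chord is in first inversion.
A seventh chord in first inversion is figured 6/5/3, conventionally abbreviated 6/5.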